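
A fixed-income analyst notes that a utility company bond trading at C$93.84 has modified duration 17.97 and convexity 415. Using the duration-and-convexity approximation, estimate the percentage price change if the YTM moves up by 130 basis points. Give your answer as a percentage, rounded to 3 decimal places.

Duration effect: -D_mod·Δy = -17.97 × (+0.013) = -0.233610
Convexity effect: ½·C·(Δy)² = 0.5 × 415 × (0.013)² = +0.0350675
ΔP/P ≈ -0.233610 + 0.0350675 = -0.1985425
= -19.85425%.

-19.854%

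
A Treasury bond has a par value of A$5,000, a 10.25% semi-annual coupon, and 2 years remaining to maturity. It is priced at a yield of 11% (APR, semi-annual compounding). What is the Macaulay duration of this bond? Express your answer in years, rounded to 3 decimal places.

Periodic yield y = 0.055. Discount each cash flow and weight by its period:
  t   CF        PV=CF/(1+0.055)^t    t·PV
  1       256.25       242.8910       242.8910
  2       256.25       230.2284       460.4569
  3       256.25       218.2260       654.6780
  4     5,256.25     4,242.9330    16,971.7320
  Σ                  4,934.2784    18,329.7579
Price P = Σ PV = 4,934.2784.
Macaulay duration = Σ(t·PV) / P = 18,329.7579 / 4,934.2784 = 3.71478 half-year periods.
In years: 3.71478 / 2 = 1.85739 years.

1.857 years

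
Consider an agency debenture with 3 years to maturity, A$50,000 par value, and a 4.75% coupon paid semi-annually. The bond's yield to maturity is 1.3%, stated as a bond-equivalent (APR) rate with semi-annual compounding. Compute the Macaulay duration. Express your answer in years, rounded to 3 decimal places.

2.841 years

Periodic yield y = 0.0065. Discount each cash flow and weight by its period:
  t   CF        PV=CF/(1+0.0065)^t    t·PV
  1     1,187.50     1,179.8311     1,179.8311
  2     1,187.50     1,172.2117     2,344.4234
  3     1,187.50     1,164.6416     3,493.9247
  4     1,187.50     1,157.1203     4,628.4811
  5     1,187.50     1,149.6476     5,748.2378
  6    51,187.50    49,235.8278   295,414.9666
  Σ                 55,059.2800   312,809.8647
Price P = Σ PV = 55,059.2800.
Macaulay duration = Σ(t·PV) / P = 312,809.8647 / 55,059.2800 = 5.68133 half-year periods.
In years: 5.68133 / 2 = 2.84066 years.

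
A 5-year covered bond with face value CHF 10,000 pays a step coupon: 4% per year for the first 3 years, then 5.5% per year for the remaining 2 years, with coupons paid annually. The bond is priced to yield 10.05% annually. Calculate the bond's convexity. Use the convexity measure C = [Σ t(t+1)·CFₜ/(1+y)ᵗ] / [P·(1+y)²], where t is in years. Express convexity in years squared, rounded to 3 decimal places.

21.924

With y = 0.1005:
  t   CF        PV=CF/(1+0.1005)^t    t·PV        t(t+1)·PV
  1       400.00       363.4711       363.4711         726.9423
  2       400.00       330.2782       660.5564       1,981.6691
  3       400.00       300.1165       900.3495       3,601.3978
  4       550.00       374.9752     1,499.9006       7,499.5032
  5    10,550.00     6,535.8522    32,679.2612     196,075.5672
  Σ                  7,904.6932    36,103.5388     209,885.0797
P = 7,904.6932.
Convexity = Σ t(t+1)·PV / [P·(1+y)²] = 209,885.0797 / (7,904.6932 × 1.211100) = 21.92383.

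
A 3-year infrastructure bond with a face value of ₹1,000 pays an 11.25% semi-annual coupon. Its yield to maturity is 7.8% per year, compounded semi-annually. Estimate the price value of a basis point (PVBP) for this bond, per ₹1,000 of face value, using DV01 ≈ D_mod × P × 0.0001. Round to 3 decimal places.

₹0.278

Periodic yield y = 0.039.
  t   CF        PV=CF/(1+0.039)^t    t·PV
  1        56.25        54.1386        54.1386
  2        56.25        52.1064       104.2129
  3        56.25        50.1506       150.4517
  4        56.25        48.2681       193.0725
  5        56.25        46.4563       232.2816
  6     1,056.25       839.6019     5,037.6117
  Σ                  1,090.7220     5,771.7689
P = 1,090.7220; D_Mac = 5.29170 half-year periods = 2.64585 yrs; D_mod = 2.54653 yrs.
DV01 ≈ 2.54653 × 1,090.7220 × 0.0001 = 0.277756.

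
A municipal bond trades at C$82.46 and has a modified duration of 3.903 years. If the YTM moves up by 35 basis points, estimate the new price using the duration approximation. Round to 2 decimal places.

C$81.33

Duration approximation: ΔP/P ≈ -D_mod · Δy = -3.903 × (+0.0035) = -0.0136605.
New price ≈ 82.46 × (1 - 0.0136605) = 81.33355517.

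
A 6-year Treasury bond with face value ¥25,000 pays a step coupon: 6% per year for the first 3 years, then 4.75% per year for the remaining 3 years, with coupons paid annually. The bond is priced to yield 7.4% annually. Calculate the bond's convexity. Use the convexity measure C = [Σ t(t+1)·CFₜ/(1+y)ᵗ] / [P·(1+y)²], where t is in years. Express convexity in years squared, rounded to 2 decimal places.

29.97

With y = 0.074:
  t   CF        PV=CF/(1+0.074)^t    t·PV        t(t+1)·PV
  1     1,500.00     1,396.6480     1,396.6480       2,793.2961
  2     1,500.00     1,300.4172     2,600.8343       7,802.5030
  3     1,500.00     1,210.8167     3,632.4502      14,529.8008
  4     1,187.50       892.5170     3,570.0680      17,850.3398
  5     1,187.50       831.0214     4,155.1070      24,930.6422
  6    26,187.50    17,063.5092   102,381.0555     716,667.3883
  Σ                 22,694.9296   117,736.1631     784,573.9704
P = 22,694.9296.
Convexity = Σ t(t+1)·PV / [P·(1+y)²] = 784,573.9704 / (22,694.9296 × 1.153476) = 29.97067.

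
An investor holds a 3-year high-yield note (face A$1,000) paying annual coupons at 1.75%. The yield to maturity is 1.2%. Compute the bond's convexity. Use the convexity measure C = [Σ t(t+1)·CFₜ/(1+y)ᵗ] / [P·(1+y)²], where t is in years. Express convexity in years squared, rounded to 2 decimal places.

11.45

With y = 0.012:
  t   CF        PV=CF/(1+0.012)^t    t·PV        t(t+1)·PV
  1        17.50        17.2925        17.2925          34.5850
  2        17.50        17.0874        34.1749         102.5246
  3     1,017.50       981.7318     2,945.1955      11,780.7822
  Σ                  1,016.1118     2,996.6629      11,917.8918
P = 1,016.1118.
Convexity = Σ t(t+1)·PV / [P·(1+y)²] = 11,917.8918 / (1,016.1118 × 1.024144) = 11.45241.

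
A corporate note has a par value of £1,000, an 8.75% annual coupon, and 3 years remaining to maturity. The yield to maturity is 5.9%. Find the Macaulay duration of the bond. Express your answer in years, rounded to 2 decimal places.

Periodic yield y = 0.059. Discount each cash flow and weight by its year:
  t   CF        PV=CF/(1+0.059)^t    t·PV
  1        87.50        82.6251        82.6251
  2        87.50        78.0218       156.0437
  3     1,087.50       915.6751     2,747.0252
  Σ                  1,076.3220     2,985.6940
Price P = Σ PV = 1,076.3220.
Macaulay duration = Σ(t·PV) / P = 2,985.6940 / 1,076.3220 = 2.77398 years.

2.77 years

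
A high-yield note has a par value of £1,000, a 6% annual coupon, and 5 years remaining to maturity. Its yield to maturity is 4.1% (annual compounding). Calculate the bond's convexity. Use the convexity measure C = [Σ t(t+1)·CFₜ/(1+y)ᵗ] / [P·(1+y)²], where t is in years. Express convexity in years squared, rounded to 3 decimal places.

23.930

With y = 0.041:
  t   CF        PV=CF/(1+0.041)^t    t·PV        t(t+1)·PV
  1        60.00        57.6369        57.6369         115.2738
  2        60.00        55.3668       110.7337         332.2011
  3        60.00        53.1862       159.5586         638.2345
  4        60.00        51.0915       204.3658       1,021.8292
  5     1,060.00       867.0661     4,335.3306      26,011.9837
  Σ                  1,084.3475     4,867.6257      28,119.5223
P = 1,084.3475.
Convexity = Σ t(t+1)·PV / [P·(1+y)²] = 28,119.5223 / (1,084.3475 × 1.083681) = 23.92974.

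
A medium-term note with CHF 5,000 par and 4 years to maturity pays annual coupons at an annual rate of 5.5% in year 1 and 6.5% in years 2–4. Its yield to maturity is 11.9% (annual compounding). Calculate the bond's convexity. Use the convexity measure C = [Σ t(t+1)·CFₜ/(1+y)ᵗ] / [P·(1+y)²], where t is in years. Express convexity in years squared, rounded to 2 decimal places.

With y = 0.119:
  t   CF        PV=CF/(1+0.119)^t    t·PV        t(t+1)·PV
  1       275.00       245.7551       245.7551         491.5103
  2       325.00       259.5513       519.1026       1,557.3077
  3       325.00       231.9493       695.8480       2,783.3918
  4     5,325.00     3,396.2470    13,584.9879      67,924.9397
  Σ                  4,133.5027    15,045.6936      72,757.1495
P = 4,133.5027.
Convexity = Σ t(t+1)·PV / [P·(1+y)²] = 72,757.1495 / (4,133.5027 × 1.252161) = 14.05715.

14.06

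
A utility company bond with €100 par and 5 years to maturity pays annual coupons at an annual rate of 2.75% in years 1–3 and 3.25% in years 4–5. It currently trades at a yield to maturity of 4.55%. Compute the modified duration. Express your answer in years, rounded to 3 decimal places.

Periodic yield y = 0.0455. First find Macaulay duration:
  t   CF        PV=CF/(1+0.0455)^t    t·PV
  1         2.75         2.6303         2.6303
  2         2.75         2.5158         5.0317
  3         2.75         2.4064         7.2191
  4         3.25         2.7201        10.8805
  5       103.25        82.6551       413.2757
  Σ                     92.9278       439.0373
P = 92.9278; Macaulay duration = 439.0373 / 92.9278 = 4.72450 years.
Modified duration = D_Mac / (1 + y) = 4.72450 / 1.0455 = 4.51889 years.

4.519 years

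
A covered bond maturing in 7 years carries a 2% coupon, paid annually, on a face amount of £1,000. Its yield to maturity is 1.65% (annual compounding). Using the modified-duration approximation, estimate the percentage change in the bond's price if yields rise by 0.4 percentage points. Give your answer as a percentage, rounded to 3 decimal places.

Periodic yield y = 0.0165. Modified duration first:
  t   CF        PV=CF/(1+0.0165)^t    t·PV
  1        20.00        19.6754        19.6754
  2        20.00        19.3560        38.7120
  3        20.00        19.0418        57.1254
  4        20.00        18.7327        74.9308
  5        20.00        18.4286        92.1432
  6        20.00        18.1295       108.7770
  7     1,020.00       909.5959     6,367.1713
  Σ                  1,022.9599     6,758.5349
P = 1,022.9599; D_Mac = 6.60684 yrs; D_mod = 6.60684/(1+0.0165) = 6.49960 yrs.
ΔP/P ≈ -D_mod · Δy = -6.49960 × (+0.004) = -0.025998 = -2.5998%.

-2.600%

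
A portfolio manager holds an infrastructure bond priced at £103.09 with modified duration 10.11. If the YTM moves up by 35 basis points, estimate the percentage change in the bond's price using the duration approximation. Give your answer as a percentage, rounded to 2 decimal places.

-3.54%

Duration approximation: ΔP/P ≈ -D_mod · Δy = -10.11 × (+0.0035) = -0.035385.
As a percentage: -3.5385%.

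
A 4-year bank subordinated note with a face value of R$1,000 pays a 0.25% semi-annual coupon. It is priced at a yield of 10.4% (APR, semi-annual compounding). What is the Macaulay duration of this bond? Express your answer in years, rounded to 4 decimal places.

Periodic yield y = 0.052. Discount each cash flow and weight by its period:
  t   CF        PV=CF/(1+0.052)^t    t·PV
  1         1.25         1.1882         1.1882
  2         1.25         1.1295         2.2590
  3         1.25         1.0737         3.2210
  4         1.25         1.0206         4.0823
  5         1.25         0.9701         4.8507
  6         1.25         0.9222         5.5331
  7         1.25         0.8766         6.1362
  8     1,001.25       667.4467     5,339.5739
  Σ                    674.6276     5,366.8442
Price P = Σ PV = 674.6276.
Macaulay duration = Σ(t·PV) / P = 5,366.8442 / 674.6276 = 7.95527 half-year periods.
In years: 7.95527 / 2 = 3.97763 years.

3.9776 years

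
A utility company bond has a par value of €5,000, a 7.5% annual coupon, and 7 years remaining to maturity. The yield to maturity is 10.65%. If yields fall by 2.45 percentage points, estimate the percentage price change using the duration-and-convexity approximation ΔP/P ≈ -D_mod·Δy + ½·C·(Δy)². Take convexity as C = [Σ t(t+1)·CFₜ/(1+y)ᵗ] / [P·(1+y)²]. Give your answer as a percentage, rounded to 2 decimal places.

With y = 0.1065:
  t   CF        PV=CF/(1+0.1065)^t    t·PV        t(t+1)·PV
  1       375.00       338.9065       338.9065         677.8129
  2       375.00       306.2869       612.5738       1,837.7214
  3       375.00       276.8070       830.4209       3,321.6836
  4       375.00       250.1645     1,000.6578       5,003.2890
  5       375.00       226.0863     1,130.4313       6,782.5879
  6       375.00       204.3256     1,225.9535       8,581.6747
  7     5,375.00     2,646.7842    18,527.4897     148,219.9177
  Σ                  4,249.3609    23,666.4335     174,424.6873
P = 4,249.3609; D_Mac = 5.56941 yrs; D_mod = 5.03336 yrs; C = 33.52598.
Duration effect: -5.03336 × (-0.0245) = +0.123317
Convexity effect: 0.5 × 33.52598 × (-0.0245)² = +0.0100620
ΔP/P ≈ +0.123317 + 0.0100620 = +0.133379 = +13.3379%.

+13.34%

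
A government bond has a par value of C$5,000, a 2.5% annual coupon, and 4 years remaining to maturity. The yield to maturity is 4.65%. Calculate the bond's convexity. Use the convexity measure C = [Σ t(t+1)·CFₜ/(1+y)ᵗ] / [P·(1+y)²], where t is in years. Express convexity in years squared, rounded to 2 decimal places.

17.35

With y = 0.0465:
  t   CF        PV=CF/(1+0.0465)^t    t·PV        t(t+1)·PV
  1       125.00       119.4458       119.4458         238.8915
  2       125.00       114.1383       228.2767         684.8300
  3       125.00       109.0667       327.2002       1,308.8008
  4     5,125.00     4,273.0398    17,092.1592      85,460.7962
  Σ                  4,615.6907    17,767.0819      87,693.3186
P = 4,615.6907.
Convexity = Σ t(t+1)·PV / [P·(1+y)²] = 87,693.3186 / (4,615.6907 × 1.095162) = 17.34808.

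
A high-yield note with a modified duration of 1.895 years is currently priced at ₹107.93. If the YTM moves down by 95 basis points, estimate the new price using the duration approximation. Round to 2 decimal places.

Duration approximation: ΔP/P ≈ -D_mod · Δy = -1.895 × (-0.0095) = +0.0180025.
New price ≈ 107.93 × (1 + 0.0180025) = 109.873009825.

₹109.87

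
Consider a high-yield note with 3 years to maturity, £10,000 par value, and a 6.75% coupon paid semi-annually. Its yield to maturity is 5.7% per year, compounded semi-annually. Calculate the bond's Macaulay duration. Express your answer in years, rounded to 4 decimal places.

2.7694 years

Periodic yield y = 0.0285. Discount each cash flow and weight by its period:
  t   CF        PV=CF/(1+0.0285)^t    t·PV
  1       337.50       328.1478       328.1478
  2       337.50       319.0547       638.1095
  3       337.50       310.2136       930.6409
  4       337.50       301.6175     1,206.4702
  5       337.50       293.2596     1,466.2982
  6    10,337.50     8,733.5286    52,401.1716
  Σ                 10,285.8219    56,970.8381
Price P = Σ PV = 10,285.8219.
Macaulay duration = Σ(t·PV) / P = 56,970.8381 / 10,285.8219 = 5.53877 half-year periods.
In years: 5.53877 / 2 = 2.76939 years.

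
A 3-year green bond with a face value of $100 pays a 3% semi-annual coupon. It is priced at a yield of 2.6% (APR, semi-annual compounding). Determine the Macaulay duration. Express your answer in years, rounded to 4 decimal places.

Periodic yield y = 0.013. Discount each cash flow and weight by its period:
  t   CF        PV=CF/(1+0.013)^t    t·PV
  1         1.50         1.4808         1.4808
  2         1.50         1.4617         2.9235
  3         1.50         1.4430         4.3290
  4         1.50         1.4245         5.6979
  5         1.50         1.4062         7.0310
  6       101.50        93.9311       563.5866
  Σ                    101.1472       585.0486
Price P = Σ PV = 101.1472.
Macaulay duration = Σ(t·PV) / P = 585.0486 / 101.1472 = 5.78413 half-year periods.
In years: 5.78413 / 2 = 2.89206 years.

2.8921 years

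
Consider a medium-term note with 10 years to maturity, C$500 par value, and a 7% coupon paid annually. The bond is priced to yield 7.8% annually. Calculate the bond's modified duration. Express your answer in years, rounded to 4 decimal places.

6.8992 years

Periodic yield y = 0.078. First find Macaulay duration:
  t   CF        PV=CF/(1+0.078)^t    t·PV
  1        35.00        32.4675        32.4675
  2        35.00        30.1183        60.2366
  3        35.00        27.9391        83.8172
  4        35.00        25.9175       103.6700
  5        35.00        24.0422       120.2110
  6        35.00        22.3026       133.8156
  7        35.00        20.6889       144.8221
  8        35.00        19.1919       153.5352
  9        35.00        17.8032       160.2292
  10      535.00       252.4447     2,524.4465
  Σ                    472.9159     3,517.2509
P = 472.9159; Macaulay duration = 3,517.2509 / 472.9159 = 7.43737 years.
Modified duration = D_Mac / (1 + y) = 7.43737 / 1.078 = 6.89923 years.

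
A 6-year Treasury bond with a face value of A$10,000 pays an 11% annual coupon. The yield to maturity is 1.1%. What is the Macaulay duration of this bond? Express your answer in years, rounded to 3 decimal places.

4.977 years

Periodic yield y = 0.011. Discount each cash flow and weight by its year:
  t   CF        PV=CF/(1+0.011)^t    t·PV
  1     1,100.00     1,088.0317     1,088.0317
  2     1,100.00     1,076.1935     2,152.3870
  3     1,100.00     1,064.4842     3,193.4526
  4     1,100.00     1,052.9023     4,211.6091
  5     1,100.00     1,041.4464     5,207.2318
  6    11,100.00    10,394.7978    62,368.7867
  Σ                 15,717.8558    78,221.4989
Price P = Σ PV = 15,717.8558.
Macaulay duration = Σ(t·PV) / P = 78,221.4989 / 15,717.8558 = 4.97660 years.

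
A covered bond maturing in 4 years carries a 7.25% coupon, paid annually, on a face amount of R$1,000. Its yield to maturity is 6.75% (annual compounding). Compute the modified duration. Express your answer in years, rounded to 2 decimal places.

3.39 years

Periodic yield y = 0.0675. First find Macaulay duration:
  t   CF        PV=CF/(1+0.0675)^t    t·PV
  1        72.50        67.9157        67.9157
  2        72.50        63.6213       127.2425
  3        72.50        59.5984       178.7951
  4     1,072.50       825.8968     3,303.5871
  Σ                  1,017.0321     3,677.5404
P = 1,017.0321; Macaulay duration = 3,677.5404 / 1,017.0321 = 3.61595 years.
Modified duration = D_Mac / (1 + y) = 3.61595 / 1.0675 = 3.38731 years.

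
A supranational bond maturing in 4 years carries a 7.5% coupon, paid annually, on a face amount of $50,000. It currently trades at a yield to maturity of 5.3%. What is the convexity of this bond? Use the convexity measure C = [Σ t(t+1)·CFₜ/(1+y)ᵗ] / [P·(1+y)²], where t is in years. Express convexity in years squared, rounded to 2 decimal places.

15.74

With y = 0.053:
  t   CF        PV=CF/(1+0.053)^t    t·PV        t(t+1)·PV
  1     3,750.00     3,561.2536     3,561.2536       7,122.5071
  2     3,750.00     3,382.0072     6,764.0144      20,292.0431
  3     3,750.00     3,211.7827     9,635.3481      38,541.3924
  4    53,750.00    43,718.4729   174,873.8917     874,369.4587
  Σ                 53,873.5164   194,834.5078     940,325.4013
P = 53,873.5164.
Convexity = Σ t(t+1)·PV / [P·(1+y)²] = 940,325.4013 / (53,873.5164 × 1.108809) = 15.74150.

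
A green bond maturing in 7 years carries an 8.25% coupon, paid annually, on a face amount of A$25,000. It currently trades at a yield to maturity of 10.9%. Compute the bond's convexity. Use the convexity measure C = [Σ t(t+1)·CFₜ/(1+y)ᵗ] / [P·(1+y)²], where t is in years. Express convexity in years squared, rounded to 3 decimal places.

With y = 0.109:
  t   CF        PV=CF/(1+0.109)^t    t·PV        t(t+1)·PV
  1     2,062.50     1,859.7836     1,859.7836       3,719.5672
  2     2,062.50     1,676.9915     3,353.9830      10,061.9491
  3     2,062.50     1,512.1655     4,536.4964      18,145.9857
  4     2,062.50     1,363.5397     5,454.1586      27,270.7931
  5     2,062.50     1,229.5218     6,147.6089      36,885.6534
  6     2,062.50     1,108.6761     6,652.0565      46,564.3957
  7    27,062.50    13,117.3797    91,821.6580     734,573.2644
  Σ                 21,868.0578   119,825.7451     877,221.6085
P = 21,868.0578.
Convexity = Σ t(t+1)·PV / [P·(1+y)²] = 877,221.6085 / (21,868.0578 × 1.229881) = 32.61640.

32.616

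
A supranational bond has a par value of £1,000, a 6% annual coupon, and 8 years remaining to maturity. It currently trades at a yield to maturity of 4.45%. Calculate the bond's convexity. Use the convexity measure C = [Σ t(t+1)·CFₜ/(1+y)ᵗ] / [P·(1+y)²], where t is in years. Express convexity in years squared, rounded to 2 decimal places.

51.40

With y = 0.0445:
  t   CF        PV=CF/(1+0.0445)^t    t·PV        t(t+1)·PV
  1        60.00        57.4438        57.4438         114.8875
  2        60.00        54.9964       109.9928         329.9785
  3        60.00        52.6533       157.9600         631.8401
  4        60.00        50.4101       201.6404       1,008.2018
  5        60.00        48.2624       241.3121       1,447.8724
  6        60.00        46.2062       277.2374       1,940.6619
  7        60.00        44.2377       309.6636       2,477.3089
  8     1,060.00       748.2355     5,985.8840      53,872.9562
  Σ                  1,102.4454     7,341.1341      61,823.7072
P = 1,102.4454.
Convexity = Σ t(t+1)·PV / [P·(1+y)²] = 61,823.7072 / (1,102.4454 × 1.090980) = 51.40212.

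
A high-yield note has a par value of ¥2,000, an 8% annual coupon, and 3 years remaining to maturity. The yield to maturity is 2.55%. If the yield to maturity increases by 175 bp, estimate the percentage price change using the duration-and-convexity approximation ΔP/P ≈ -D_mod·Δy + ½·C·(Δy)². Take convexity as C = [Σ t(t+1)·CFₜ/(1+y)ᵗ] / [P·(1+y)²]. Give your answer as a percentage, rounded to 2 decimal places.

With y = 0.0255:
  t   CF        PV=CF/(1+0.0255)^t    t·PV        t(t+1)·PV
  1       160.00       156.0215       156.0215         312.0429
  2       160.00       152.1418       304.2837         912.8510
  3     2,160.00     2,002.8423     6,008.5269      24,034.1077
  Σ                  2,311.0056     6,468.8321      25,259.0016
P = 2,311.0056; D_Mac = 2.79914 yrs; D_mod = 2.72954 yrs; C = 10.39307.
Duration effect: -2.72954 × (+0.0175) = -0.047767
Convexity effect: 0.5 × 10.39307 × (0.0175)² = +0.0015914
ΔP/P ≈ -0.047767 + 0.0015914 = -0.046175 = -4.6175%.

-4.62%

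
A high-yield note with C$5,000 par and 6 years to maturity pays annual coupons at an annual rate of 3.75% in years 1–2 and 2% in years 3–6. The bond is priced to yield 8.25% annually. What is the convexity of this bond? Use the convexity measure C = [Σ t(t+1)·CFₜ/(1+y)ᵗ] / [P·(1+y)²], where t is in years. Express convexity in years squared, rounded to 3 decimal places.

With y = 0.0825:
  t   CF        PV=CF/(1+0.0825)^t    t·PV        t(t+1)·PV
  1       187.50       173.2102       173.2102         346.4203
  2       187.50       160.0094       320.0188         960.0563
  3       100.00        78.8345       236.5035         946.0139
  4       100.00        72.8263       291.3053       1,456.5264
  5       100.00        67.2760       336.3802       2,018.2815
  6     5,100.00     3,169.5875    19,017.5250     133,122.6751
  Σ                  3,721.7439    20,374.9430     138,849.9736
P = 3,721.7439.
Convexity = Σ t(t+1)·PV / [P·(1+y)²] = 138,849.9736 / (3,721.7439 × 1.171806) = 31.83783.

31.838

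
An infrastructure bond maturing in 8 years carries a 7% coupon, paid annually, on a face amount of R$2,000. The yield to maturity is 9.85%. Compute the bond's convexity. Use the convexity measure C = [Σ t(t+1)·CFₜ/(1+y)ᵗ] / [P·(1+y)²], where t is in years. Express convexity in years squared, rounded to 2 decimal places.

With y = 0.0985:
  t   CF        PV=CF/(1+0.0985)^t    t·PV        t(t+1)·PV
  1       140.00       127.4465       127.4465         254.8930
  2       140.00       116.0187       232.0374         696.1121
  3       140.00       105.6155       316.8466       1,267.3866
  4       140.00        96.1452       384.5810       1,922.9048
  5       140.00        87.5241       437.6206       2,625.7235
  6       140.00        79.6760       478.0562       3,346.3931
  7       140.00        72.5317       507.7216       4,061.7729
  8     2,140.00     1,009.2838     8,074.2700      72,668.4304
  Σ                  1,694.2415    10,558.5799      86,843.6163
P = 1,694.2415.
Convexity = Σ t(t+1)·PV / [P·(1+y)²] = 86,843.6163 / (1,694.2415 × 1.206702) = 42.47784.

42.48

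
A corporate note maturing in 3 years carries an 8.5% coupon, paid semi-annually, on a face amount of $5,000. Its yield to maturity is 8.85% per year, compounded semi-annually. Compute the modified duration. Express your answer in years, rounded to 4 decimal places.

2.5940 years

Periodic yield y = 0.04425. First find Macaulay duration:
  t   CF        PV=CF/(1+0.04425)^t    t·PV
  1       212.50       203.4953       203.4953
  2       212.50       194.8722       389.7445
  3       212.50       186.6145       559.8436
  4       212.50       178.7068       714.8271
  5       212.50       171.1341       855.6704
  6     5,212.50     4,019.9362    24,119.6174
  Σ                  4,954.7592    26,843.1983
P = 4,954.7592; Macaulay duration = 26,843.1983 / 4,954.7592 = 5.41766 half-year periods = 2.70883 years.
Modified duration = D_Mac / (1 + y) = 2.70883 / 1.04425 = 2.59404 years.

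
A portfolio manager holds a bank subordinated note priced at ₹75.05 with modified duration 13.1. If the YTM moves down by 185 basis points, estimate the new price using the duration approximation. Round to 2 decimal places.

Duration approximation: ΔP/P ≈ -D_mod · Δy = -13.1 × (-0.0185) = +0.242350.
New price ≈ 75.05 × (1 + 0.242350) = 93.2383675.

₹93.24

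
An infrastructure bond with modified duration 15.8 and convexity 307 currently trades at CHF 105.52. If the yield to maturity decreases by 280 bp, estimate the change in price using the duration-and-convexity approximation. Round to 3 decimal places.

+CHF 59.381

Duration effect: -D_mod·Δy = -15.8 × (-0.028) = +0.442400
Convexity effect: ½·C·(Δy)² = 0.5 × 307 × (-0.028)² = +0.1203440
ΔP/P ≈ +0.442400 + 0.1203440 = +0.562744
ΔP ≈ 105.52 × (+0.562744) = +59.38074688.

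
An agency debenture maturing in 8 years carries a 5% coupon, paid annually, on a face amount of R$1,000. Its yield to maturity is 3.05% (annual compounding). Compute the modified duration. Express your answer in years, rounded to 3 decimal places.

Periodic yield y = 0.0305. First find Macaulay duration:
  t   CF        PV=CF/(1+0.0305)^t    t·PV
  1        50.00        48.5201        48.5201
  2        50.00        47.0841        94.1681
  3        50.00        45.6905       137.0715
  4        50.00        44.3382       177.3528
  5        50.00        43.0259       215.1295
  6        50.00        41.7525       250.5147
  7        50.00        40.5167       283.6169
  8     1,050.00       825.6678     6,605.3421
  Σ                  1,136.5957     7,811.7159
P = 1,136.5957; Macaulay duration = 7,811.7159 / 1,136.5957 = 6.87291 years.
Modified duration = D_Mac / (1 + y) = 6.87291 / 1.0305 = 6.66949 years.

6.669 years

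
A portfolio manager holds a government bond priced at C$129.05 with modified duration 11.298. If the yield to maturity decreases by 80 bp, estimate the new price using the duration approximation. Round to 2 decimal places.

C$140.71

Duration approximation: ΔP/P ≈ -D_mod · Δy = -11.298 × (-0.008) = +0.090384.
New price ≈ 129.05 × (1 + 0.090384) = 140.7140552.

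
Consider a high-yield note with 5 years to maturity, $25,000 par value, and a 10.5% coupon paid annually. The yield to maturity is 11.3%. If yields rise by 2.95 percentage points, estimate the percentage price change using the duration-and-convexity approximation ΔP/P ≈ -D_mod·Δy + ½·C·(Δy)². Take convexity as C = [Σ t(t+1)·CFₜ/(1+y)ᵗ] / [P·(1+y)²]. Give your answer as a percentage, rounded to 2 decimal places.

With y = 0.113:
  t   CF        PV=CF/(1+0.113)^t    t·PV        t(t+1)·PV
  1     2,625.00     2,358.4906     2,358.4906       4,716.9811
  2     2,625.00     2,119.0391     4,238.0783      12,714.2349
  3     2,625.00     1,903.8986     5,711.6958      22,846.7832
  4     2,625.00     1,710.6007     6,842.4029      34,212.0144
  5    27,625.00    16,174.3362    80,871.6808     485,230.0848
  Σ                 24,266.3652   100,022.3483     559,720.0984
P = 24,266.3652; D_Mac = 4.12185 yrs; D_mod = 3.70337 yrs; C = 18.61984.
Duration effect: -3.70337 × (+0.0295) = -0.109249
Convexity effect: 0.5 × 18.61984 × (0.0295)² = +0.0081020
ΔP/P ≈ -0.109249 + 0.0081020 = -0.101147 = -10.1147%.

-10.11%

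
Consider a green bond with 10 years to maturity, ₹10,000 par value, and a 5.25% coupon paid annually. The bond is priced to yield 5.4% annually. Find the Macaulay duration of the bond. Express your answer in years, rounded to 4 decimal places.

8.0164 years

Periodic yield y = 0.054. Discount each cash flow and weight by its year:
  t   CF        PV=CF/(1+0.054)^t    t·PV
  1       525.00       498.1025       498.1025
  2       525.00       472.5830       945.1660
  3       525.00       448.3710     1,345.1129
  4       525.00       425.3994     1,701.5975
  5       525.00       403.6047     2,018.0237
  6       525.00       382.9267     2,297.5601
  7       525.00       363.3081     2,543.1564
  8       525.00       344.6945     2,757.5564
  9       525.00       327.0347     2,943.3121
  10   10,525.00     6,220.3668    62,203.6681
  Σ                  9,886.3913    79,253.2557
Price P = Σ PV = 9,886.3913.
Macaulay duration = Σ(t·PV) / P = 79,253.2557 / 9,886.3913 = 8.01640 years.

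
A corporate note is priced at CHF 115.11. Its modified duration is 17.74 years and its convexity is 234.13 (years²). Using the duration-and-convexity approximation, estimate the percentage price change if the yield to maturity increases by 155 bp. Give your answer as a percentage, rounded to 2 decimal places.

-24.68%

Duration effect: -D_mod·Δy = -17.74 × (+0.0155) = -0.274970
Convexity effect: ½·C·(Δy)² = 0.5 × 234.13 × (0.0155)² = +0.02812486625
ΔP/P ≈ -0.274970 + 0.02812486625 = -0.24684513375
= -24.684513375%.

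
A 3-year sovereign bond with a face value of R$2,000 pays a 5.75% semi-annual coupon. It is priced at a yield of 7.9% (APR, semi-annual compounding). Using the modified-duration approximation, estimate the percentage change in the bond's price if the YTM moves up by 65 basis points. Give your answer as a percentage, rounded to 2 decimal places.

Periodic yield y = 0.0395. Modified duration first:
  t   CF        PV=CF/(1+0.0395)^t    t·PV
  1        57.50        55.3151        55.3151
  2        57.50        53.2131       106.4263
  3        57.50        51.1911       153.5733
  4        57.50        49.2459       196.9835
  5        57.50        47.3746       236.8729
  6     2,057.50     1,630.7706     9,784.6238
  Σ                  1,887.1104    10,533.7948
P = 1,887.1104; D_Mac = 5.58197 half-year periods = 2.79099 yrs; D_mod = 2.79099/(1+0.0395) = 2.68493 yrs.
ΔP/P ≈ -D_mod · Δy = -2.68493 × (+0.0065) = -0.017452 = -1.7452%.

-1.75%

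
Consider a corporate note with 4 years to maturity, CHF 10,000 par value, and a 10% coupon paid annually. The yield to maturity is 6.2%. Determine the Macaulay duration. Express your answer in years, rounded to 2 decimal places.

Periodic yield y = 0.062. Discount each cash flow and weight by its year:
  t   CF        PV=CF/(1+0.062)^t    t·PV
  1     1,000.00       941.6196       941.6196
  2     1,000.00       886.6474     1,773.2949
  3     1,000.00       834.8846     2,504.6538
  4    11,000.00     8,647.5806    34,590.3224
  Σ                 11,310.7322    39,809.8906
Price P = Σ PV = 11,310.7322.
Macaulay duration = Σ(t·PV) / P = 39,809.8906 / 11,310.7322 = 3.51966 years.

3.52 years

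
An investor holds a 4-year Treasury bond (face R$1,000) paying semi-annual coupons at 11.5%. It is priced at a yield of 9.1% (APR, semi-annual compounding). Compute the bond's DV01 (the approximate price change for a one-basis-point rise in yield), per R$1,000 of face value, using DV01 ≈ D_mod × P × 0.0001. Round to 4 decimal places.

Periodic yield y = 0.0455.
  t   CF        PV=CF/(1+0.0455)^t    t·PV
  1        57.50        54.9976        54.9976
  2        57.50        52.6041       105.2082
  3        57.50        50.3148       150.9444
  4        57.50        48.1251       192.5004
  5        57.50        46.0307       230.1535
  6        57.50        44.0275       264.1648
  7        57.50        42.1114       294.7797
  8     1,057.50       740.7780     5,926.2240
  Σ                  1,078.9892     7,218.9727
P = 1,078.9892; D_Mac = 6.69050 half-year periods = 3.34525 yrs; D_mod = 3.19966 yrs.
DV01 ≈ 3.19966 × 1,078.9892 × 0.0001 = 0.345240.

R$0.3452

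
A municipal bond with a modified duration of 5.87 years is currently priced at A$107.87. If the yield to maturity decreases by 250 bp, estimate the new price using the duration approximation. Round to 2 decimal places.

A$123.70

Duration approximation: ΔP/P ≈ -D_mod · Δy = -5.87 × (-0.025) = +0.146750.
New price ≈ 107.87 × (1 + 0.146750) = 123.6999225.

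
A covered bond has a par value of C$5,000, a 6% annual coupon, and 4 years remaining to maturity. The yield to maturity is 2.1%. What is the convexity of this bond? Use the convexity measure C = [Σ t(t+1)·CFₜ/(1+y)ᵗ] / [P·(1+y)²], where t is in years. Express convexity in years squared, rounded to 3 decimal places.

17.252

With y = 0.021:
  t   CF        PV=CF/(1+0.021)^t    t·PV        t(t+1)·PV
  1       300.00       293.8296       293.8296         587.6592
  2       300.00       287.7861       575.5721       1,726.7164
  3       300.00       281.8669       845.6006       3,382.4024
  4     5,300.00     4,877.2262    19,508.9049      97,544.5247
  Σ                  5,740.7088    21,223.9073     103,241.3027
P = 5,740.7088.
Convexity = Σ t(t+1)·PV / [P·(1+y)²] = 103,241.3027 / (5,740.7088 × 1.042441) = 17.25188.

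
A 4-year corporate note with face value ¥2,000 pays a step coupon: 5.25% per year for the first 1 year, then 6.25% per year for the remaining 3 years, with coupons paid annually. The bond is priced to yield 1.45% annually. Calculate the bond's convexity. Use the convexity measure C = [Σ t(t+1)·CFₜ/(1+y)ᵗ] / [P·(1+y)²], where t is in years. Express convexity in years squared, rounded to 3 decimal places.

17.564

With y = 0.0145:
  t   CF        PV=CF/(1+0.0145)^t    t·PV        t(t+1)·PV
  1       105.00       103.4993       103.4993         206.9985
  2       125.00       121.4523       242.9047         728.7141
  3       125.00       119.7165       359.1494       1,436.5975
  4     2,125.00     2,006.0915     8,024.3658      40,121.8292
  Σ                  2,350.7595     8,729.9192      42,494.1393
P = 2,350.7595.
Convexity = Σ t(t+1)·PV / [P·(1+y)²] = 42,494.1393 / (2,350.7595 × 1.029210) = 17.56373.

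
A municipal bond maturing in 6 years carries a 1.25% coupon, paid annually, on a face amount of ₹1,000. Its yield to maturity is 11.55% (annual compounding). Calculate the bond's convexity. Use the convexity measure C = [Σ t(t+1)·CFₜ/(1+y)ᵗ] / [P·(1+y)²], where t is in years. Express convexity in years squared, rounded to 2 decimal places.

31.86

With y = 0.1155:
  t   CF        PV=CF/(1+0.1155)^t    t·PV        t(t+1)·PV
  1        12.50        11.2057        11.2057          22.4115
  2        12.50        10.0455        20.0910          60.2729
  3        12.50         9.0054        27.0161         108.0644
  4        12.50         8.0729        32.2918         161.4588
  5        12.50         7.2371        36.1853         217.1118
  6     1,012.50       525.5059     3,153.0353      22,071.2472
  Σ                    571.0725     3,279.8252      22,640.5665
P = 571.0725.
Convexity = Σ t(t+1)·PV / [P·(1+y)²] = 22,640.5665 / (571.0725 × 1.244340) = 31.86082.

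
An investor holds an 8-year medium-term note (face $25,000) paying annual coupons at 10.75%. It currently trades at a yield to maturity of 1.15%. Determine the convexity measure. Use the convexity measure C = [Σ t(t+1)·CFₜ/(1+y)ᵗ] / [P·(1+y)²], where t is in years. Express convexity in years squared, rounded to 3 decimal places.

With y = 0.0115:
  t   CF        PV=CF/(1+0.0115)^t    t·PV        t(t+1)·PV
  1     2,687.50     2,656.9451     2,656.9451       5,313.8903
  2     2,687.50     2,626.7376     5,253.4753      15,760.4259
  3     2,687.50     2,596.8736     7,790.6208      31,162.4832
  4     2,687.50     2,567.3491    10,269.3963      51,346.9817
  5     2,687.50     2,538.1602    12,690.8012      76,144.8073
  6     2,687.50     2,509.3033    15,055.8195     105,390.7368
  7     2,687.50     2,480.7744    17,365.4205     138,923.3637
  8    27,687.50    25,267.1726   202,137.3807   1,819,236.4259
  Σ                 43,243.3159   273,219.8595   2,243,279.1148
P = 43,243.3159.
Convexity = Σ t(t+1)·PV / [P·(1+y)²] = 2,243,279.1148 / (43,243.3159 × 1.023132) = 50.70287.

50.703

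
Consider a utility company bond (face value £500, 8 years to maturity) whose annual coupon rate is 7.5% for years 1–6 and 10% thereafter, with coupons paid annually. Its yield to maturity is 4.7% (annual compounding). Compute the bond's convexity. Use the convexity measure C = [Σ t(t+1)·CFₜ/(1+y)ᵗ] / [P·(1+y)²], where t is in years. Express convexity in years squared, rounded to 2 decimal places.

49.16

With y = 0.047:
  t   CF        PV=CF/(1+0.047)^t    t·PV        t(t+1)·PV
  1        37.50        35.8166        35.8166          71.6332
  2        37.50        34.2088        68.4176         205.2528
  3        37.50        32.6732        98.0195         392.0780
  4        37.50        31.2065       124.8259         624.1293
  5        37.50        29.8056       149.0280         894.1680
  6        37.50        28.4676       170.8057       1,195.6401
  7        50.00        36.2529       253.7706       2,030.1646
  8       550.00       380.8809     3,047.0475      27,423.4274
  Σ                    609.3121     3,947.7314      32,836.4934
P = 609.3121.
Convexity = Σ t(t+1)·PV / [P·(1+y)²] = 32,836.4934 / (609.3121 × 1.096209) = 49.16132.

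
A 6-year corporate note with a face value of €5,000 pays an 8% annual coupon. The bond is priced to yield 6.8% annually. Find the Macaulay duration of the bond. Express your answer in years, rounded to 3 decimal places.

5.024 years

Periodic yield y = 0.068. Discount each cash flow and weight by its year:
  t   CF        PV=CF/(1+0.068)^t    t·PV
  1       400.00       374.5318       374.5318
  2       400.00       350.6852       701.3705
  3       400.00       328.3570       985.0709
  4       400.00       307.4503     1,229.8014
  5       400.00       287.8749     1,439.3743
  6     5,400.00     3,638.8675    21,833.2051
  Σ                  5,287.7667    26,563.3539
Price P = Σ PV = 5,287.7667.
Macaulay duration = Σ(t·PV) / P = 26,563.3539 / 5,287.7667 = 5.02355 years.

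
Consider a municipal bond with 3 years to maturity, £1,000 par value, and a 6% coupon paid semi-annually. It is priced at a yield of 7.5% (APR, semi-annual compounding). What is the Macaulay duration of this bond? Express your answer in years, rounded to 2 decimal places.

Periodic yield y = 0.0375. Discount each cash flow and weight by its period:
  t   CF        PV=CF/(1+0.0375)^t    t·PV
  1        30.00        28.9157        28.9157
  2        30.00        27.8705        55.7410
  3        30.00        26.8632        80.5895
  4        30.00        25.8922       103.5688
  5        30.00        24.9563       124.7817
  6     1,030.00       825.8641     4,955.1847
  Σ                    960.3620     5,348.7812
Price P = Σ PV = 960.3620.
Macaulay duration = Σ(t·PV) / P = 5,348.7812 / 960.3620 = 5.56955 half-year periods.
In years: 5.56955 / 2 = 2.78477 years.

2.78 years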